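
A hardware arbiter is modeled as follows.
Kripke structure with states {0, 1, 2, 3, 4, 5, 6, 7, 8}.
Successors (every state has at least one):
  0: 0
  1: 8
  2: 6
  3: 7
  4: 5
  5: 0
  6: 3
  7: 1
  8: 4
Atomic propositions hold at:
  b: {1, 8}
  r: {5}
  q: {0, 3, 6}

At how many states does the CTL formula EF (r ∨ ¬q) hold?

Sat(¬q) = {1, 2, 4, 5, 7, 8}
Sat(r ∨ ¬q) = {1, 2, 4, 5, 7, 8}
EF (r ∨ ¬q): least fixpoint, start Z0 = {1, 2, 4, 5, 7, 8}, add states with some successor in Z. Z1 = {1, 2, 3, 4, 5, 7, 8}; Z2 = {1, 2, 3, 4, 5, 6, 7, 8}; fixed.
Sat(EF (r ∨ ¬q)) = {1, 2, 3, 4, 5, 6, 7, 8}
|Sat(EF (r ∨ ¬q))| = |{1, 2, 3, 4, 5, 6, 7, 8}| = 8.

8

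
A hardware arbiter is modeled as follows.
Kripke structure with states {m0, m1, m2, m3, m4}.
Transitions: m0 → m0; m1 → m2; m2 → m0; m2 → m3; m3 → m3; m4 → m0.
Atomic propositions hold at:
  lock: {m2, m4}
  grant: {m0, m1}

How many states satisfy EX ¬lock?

4

Sat(¬lock) = {m0, m1, m3}
Sat(EX ¬lock) = {s : some successor in {m0, m1, m3}} = {m0, m2, m3, m4}
|Sat(EX ¬lock)| = |{m0, m2, m3, m4}| = 4.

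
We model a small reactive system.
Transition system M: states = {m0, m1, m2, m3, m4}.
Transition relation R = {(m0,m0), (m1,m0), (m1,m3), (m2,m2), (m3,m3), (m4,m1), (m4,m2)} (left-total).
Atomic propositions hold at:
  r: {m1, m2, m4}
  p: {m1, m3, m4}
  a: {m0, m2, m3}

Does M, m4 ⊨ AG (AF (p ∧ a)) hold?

Sat(p ∧ a) = {m3}
AF (p ∧ a): least fixpoint, start Z0 = {m3}, add states with every successor in Z. Already a fixed point.
Sat(AF (p ∧ a)) = {m3}
AG (AF (p ∧ a)): greatest fixpoint, start Z0 = {m3}, keep only states in Sat with every successor in Z. Already a fixed point.
Sat(AG (AF (p ∧ a))) = {m3}
m4 ∉ Sat(AG (AF (p ∧ a))) = {m3}, so the formula does not hold at m4.

No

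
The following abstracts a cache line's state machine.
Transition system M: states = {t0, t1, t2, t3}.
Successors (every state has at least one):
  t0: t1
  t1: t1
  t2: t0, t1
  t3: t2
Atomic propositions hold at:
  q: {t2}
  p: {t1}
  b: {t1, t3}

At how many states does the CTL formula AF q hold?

2

AF q: least fixpoint, start Z0 = {t2}, add states with every successor in Z. Z1 = {t2, t3}; fixed.
Sat(AF q) = {t2, t3}
|Sat(AF q)| = |{t2, t3}| = 2.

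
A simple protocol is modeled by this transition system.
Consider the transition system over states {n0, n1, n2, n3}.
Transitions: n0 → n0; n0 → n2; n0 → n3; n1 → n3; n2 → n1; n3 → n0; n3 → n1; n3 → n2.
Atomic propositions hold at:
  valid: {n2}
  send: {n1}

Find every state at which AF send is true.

{n1, n2}

AF send: least fixpoint, start Z0 = {n1}, add states with every successor in Z. Z1 = {n1, n2}; fixed.
Sat(AF send) = {n1, n2}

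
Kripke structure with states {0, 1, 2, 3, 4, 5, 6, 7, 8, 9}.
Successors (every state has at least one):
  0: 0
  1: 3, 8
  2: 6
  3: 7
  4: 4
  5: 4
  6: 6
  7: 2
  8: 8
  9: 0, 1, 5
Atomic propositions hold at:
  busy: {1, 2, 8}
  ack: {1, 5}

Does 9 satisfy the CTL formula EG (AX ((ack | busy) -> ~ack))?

No

Sat(ack | busy) = {1, 2, 5, 8}
Sat(~ack) = {0, 2, 3, 4, 6, 7, 8, 9}
Sat((ack | busy) -> ~ack) = {0, 2, 3, 4, 6, 7, 8, 9}
Sat(AX ((ack | busy) -> ~ack)) = {s : every successor in {0, 2, 3, 4, 6, 7, 8, 9}} = {0, 1, 2, 3, 4, 5, 6, 7, 8}
EG (AX ((ack | busy) -> ~ack)): greatest fixpoint, start Z0 = {0, 1, 2, 3, 4, 5, 6, 7, 8}, keep only states in Sat with some successor in Z. Already a fixed point.
Sat(EG (AX ((ack | busy) -> ~ack))) = {0, 1, 2, 3, 4, 5, 6, 7, 8}
9 ∉ Sat(EG (AX ((ack | busy) -> ~ack))) = {0, 1, 2, 3, 4, 5, 6, 7, 8}, so the formula does not hold at 9.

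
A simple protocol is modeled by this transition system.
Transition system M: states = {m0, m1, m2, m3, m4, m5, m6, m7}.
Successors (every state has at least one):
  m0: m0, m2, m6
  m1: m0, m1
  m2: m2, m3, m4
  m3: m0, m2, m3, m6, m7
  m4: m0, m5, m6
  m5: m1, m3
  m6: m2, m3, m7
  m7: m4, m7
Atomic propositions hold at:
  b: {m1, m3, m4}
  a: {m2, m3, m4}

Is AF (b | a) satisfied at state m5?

Yes

Sat(b | a) = {m1, m2, m3, m4}
AF (b | a): least fixpoint, start Z0 = {m1, m2, m3, m4}, add states with every successor in Z. Z1 = {m1, m2, m3, m4, m5}; fixed.
Sat(AF (b | a)) = {m1, m2, m3, m4, m5}
m5 ∈ Sat(AF (b | a)) = {m1, m2, m3, m4, m5}, so the formula holds at m5.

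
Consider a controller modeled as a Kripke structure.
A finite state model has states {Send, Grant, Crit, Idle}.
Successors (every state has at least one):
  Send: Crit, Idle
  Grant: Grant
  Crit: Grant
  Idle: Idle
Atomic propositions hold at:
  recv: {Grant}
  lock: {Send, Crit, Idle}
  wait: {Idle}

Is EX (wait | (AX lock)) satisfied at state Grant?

No

Sat(AX lock) = {s : every successor in {Send, Crit, Idle}} = {Send, Idle}
Sat(wait | (AX lock)) = {Send, Idle}
Sat(EX (wait | (AX lock))) = {s : some successor in {Send, Idle}} = {Send, Idle}
Grant ∉ Sat(EX (wait | (AX lock))) = {Send, Idle}, so the formula does not hold at Grant.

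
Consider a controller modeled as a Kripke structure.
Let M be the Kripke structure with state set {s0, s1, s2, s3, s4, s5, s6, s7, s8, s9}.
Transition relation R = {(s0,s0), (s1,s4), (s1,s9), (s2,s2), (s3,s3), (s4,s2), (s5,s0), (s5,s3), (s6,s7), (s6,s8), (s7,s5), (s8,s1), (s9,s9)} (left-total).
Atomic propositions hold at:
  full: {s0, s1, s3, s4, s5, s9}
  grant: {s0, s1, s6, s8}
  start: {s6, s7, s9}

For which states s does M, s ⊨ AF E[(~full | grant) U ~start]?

{s0, s1, s2, s3, s4, s5, s6, s7, s8}

Sat(~full) = {s2, s6, s7, s8}
Sat(~full | grant) = {s0, s1, s2, s6, s7, s8}
Sat(~start) = {s0, s1, s2, s3, s4, s5, s8}
E[(~full | grant) U ~start]: least fixpoint, start Z0 = Sat(~start) = {s0, s1, s2, s3, s4, s5, s8}, add states in Sat(~full | grant) with some successor in Z. Z1 = {s0, s1, s2, s3, s4, s5, s6, s7, s8}; fixed.
Sat(E[(~full | grant) U ~start]) = {s0, s1, s2, s3, s4, s5, s6, s7, s8}
AF E[(~full | grant) U ~start]: least fixpoint, start Z0 = {s0, s1, s2, s3, s4, s5, s6, s7, s8}, add states with every successor in Z. Already a fixed point.
Sat(AF E[(~full | grant) U ~start]) = {s0, s1, s2, s3, s4, s5, s6, s7, s8}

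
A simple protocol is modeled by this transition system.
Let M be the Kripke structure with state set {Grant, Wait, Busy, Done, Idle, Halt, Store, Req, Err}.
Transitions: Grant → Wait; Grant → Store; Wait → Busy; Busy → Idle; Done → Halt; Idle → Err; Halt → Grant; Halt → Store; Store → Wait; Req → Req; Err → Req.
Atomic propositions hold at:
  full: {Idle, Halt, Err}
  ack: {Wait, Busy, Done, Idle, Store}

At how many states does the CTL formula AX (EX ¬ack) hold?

5

Sat(¬ack) = {Grant, Halt, Req, Err}
Sat(EX ¬ack) = {s : some successor in {Grant, Halt, Req, Err}} = {Done, Idle, Halt, Req, Err}
Sat(AX (EX ¬ack)) = {s : every successor in {Done, Idle, Halt, Req, Err}} = {Busy, Done, Idle, Req, Err}
|Sat(AX (EX ¬ack))| = |{Busy, Done, Idle, Req, Err}| = 5.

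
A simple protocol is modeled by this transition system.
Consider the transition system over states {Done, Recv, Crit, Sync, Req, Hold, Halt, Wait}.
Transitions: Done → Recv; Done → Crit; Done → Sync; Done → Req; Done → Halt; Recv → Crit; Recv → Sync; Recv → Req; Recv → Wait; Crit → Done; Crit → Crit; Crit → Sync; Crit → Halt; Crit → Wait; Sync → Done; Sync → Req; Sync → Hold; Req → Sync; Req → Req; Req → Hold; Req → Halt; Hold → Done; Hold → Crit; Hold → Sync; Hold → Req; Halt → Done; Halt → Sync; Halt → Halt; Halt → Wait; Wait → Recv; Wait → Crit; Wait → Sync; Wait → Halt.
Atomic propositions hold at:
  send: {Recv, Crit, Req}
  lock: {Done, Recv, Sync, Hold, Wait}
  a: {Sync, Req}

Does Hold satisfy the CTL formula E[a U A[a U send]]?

No

A[a U send]: least fixpoint, start Z0 = Sat(send) = {Recv, Crit, Req}, add states in Sat(a) with every successor in Z. Already a fixed point.
Sat(A[a U send]) = {Recv, Crit, Req}
E[a U A[a U send]]: least fixpoint, start Z0 = Sat(A[a U send]) = {Recv, Crit, Req}, add states in Sat(a) with some successor in Z. Z1 = {Recv, Crit, Sync, Req}; fixed.
Sat(E[a U A[a U send]]) = {Recv, Crit, Sync, Req}
Hold ∉ Sat(E[a U A[a U send]]) = {Recv, Crit, Sync, Req}, so the formula does not hold at Hold.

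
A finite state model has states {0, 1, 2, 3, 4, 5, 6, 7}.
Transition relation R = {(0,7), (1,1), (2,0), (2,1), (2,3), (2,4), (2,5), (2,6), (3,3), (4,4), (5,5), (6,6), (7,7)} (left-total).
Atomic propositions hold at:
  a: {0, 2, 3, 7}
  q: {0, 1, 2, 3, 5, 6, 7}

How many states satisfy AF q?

AF q: least fixpoint, start Z0 = {0, 1, 2, 3, 5, 6, 7}, add states with every successor in Z. Already a fixed point.
Sat(AF q) = {0, 1, 2, 3, 5, 6, 7}
|Sat(AF q)| = |{0, 1, 2, 3, 5, 6, 7}| = 7.

7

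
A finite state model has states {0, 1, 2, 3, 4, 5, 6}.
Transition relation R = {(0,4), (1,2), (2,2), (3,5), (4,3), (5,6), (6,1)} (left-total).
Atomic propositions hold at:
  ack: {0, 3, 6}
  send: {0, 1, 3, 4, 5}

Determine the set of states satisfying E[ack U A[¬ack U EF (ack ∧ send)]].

{0, 3, 4}

Sat(¬ack) = {1, 2, 4, 5}
Sat(ack ∧ send) = {0, 3}
EF (ack ∧ send): least fixpoint, start Z0 = {0, 3}, add states with some successor in Z. Z1 = {0, 3, 4}; fixed.
Sat(EF (ack ∧ send)) = {0, 3, 4}
A[¬ack U EF (ack ∧ send)]: least fixpoint, start Z0 = Sat(EF (ack ∧ send)) = {0, 3, 4}, add states in Sat(¬ack) with every successor in Z. Already a fixed point.
Sat(A[¬ack U EF (ack ∧ send)]) = {0, 3, 4}
E[ack U A[¬ack U EF (ack ∧ send)]]: least fixpoint, start Z0 = Sat(A[¬ack U EF (ack ∧ send)]) = {0, 3, 4}, add states in Sat(ack) with some successor in Z. Already a fixed point.
Sat(E[ack U A[¬ack U EF (ack ∧ send)]]) = {0, 3, 4}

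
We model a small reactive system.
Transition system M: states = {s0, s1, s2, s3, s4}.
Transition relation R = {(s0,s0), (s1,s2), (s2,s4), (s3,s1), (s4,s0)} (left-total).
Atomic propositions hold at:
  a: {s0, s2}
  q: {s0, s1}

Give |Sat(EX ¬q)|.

Sat(¬q) = {s2, s3, s4}
Sat(EX ¬q) = {s : some successor in {s2, s3, s4}} = {s1, s2}
|Sat(EX ¬q)| = |{s1, s2}| = 2.

2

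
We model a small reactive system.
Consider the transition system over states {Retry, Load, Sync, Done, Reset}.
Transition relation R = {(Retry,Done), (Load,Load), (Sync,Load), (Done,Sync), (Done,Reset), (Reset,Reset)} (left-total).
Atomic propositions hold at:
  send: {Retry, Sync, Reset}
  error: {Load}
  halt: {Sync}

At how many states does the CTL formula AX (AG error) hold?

2

AG error: greatest fixpoint, start Z0 = {Load}, keep only states in Sat with every successor in Z. Already a fixed point.
Sat(AG error) = {Load}
Sat(AX (AG error)) = {s : every successor in {Load}} = {Load, Sync}
|Sat(AX (AG error))| = |{Load, Sync}| = 2.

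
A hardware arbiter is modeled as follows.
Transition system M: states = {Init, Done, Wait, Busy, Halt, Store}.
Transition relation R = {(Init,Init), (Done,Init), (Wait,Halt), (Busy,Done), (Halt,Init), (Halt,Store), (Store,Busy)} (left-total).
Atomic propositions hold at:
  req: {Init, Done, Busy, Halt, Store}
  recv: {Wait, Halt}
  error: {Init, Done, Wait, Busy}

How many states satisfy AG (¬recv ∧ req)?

4

Sat(¬recv) = {Init, Done, Busy, Store}
Sat(¬recv ∧ req) = {Init, Done, Busy, Store}
AG (¬recv ∧ req): greatest fixpoint, start Z0 = {Init, Done, Busy, Store}, keep only states in Sat with every successor in Z. Already a fixed point.
Sat(AG (¬recv ∧ req)) = {Init, Done, Busy, Store}
|Sat(AG (¬recv ∧ req))| = |{Init, Done, Busy, Store}| = 4.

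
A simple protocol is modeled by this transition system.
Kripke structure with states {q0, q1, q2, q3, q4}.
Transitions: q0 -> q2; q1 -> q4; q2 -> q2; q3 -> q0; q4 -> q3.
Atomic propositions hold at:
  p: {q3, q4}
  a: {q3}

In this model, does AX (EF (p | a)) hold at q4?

Sat(p | a) = {q3, q4}
EF (p | a): least fixpoint, start Z0 = {q3, q4}, add states with some successor in Z. Z1 = {q1, q3, q4}; fixed.
Sat(EF (p | a)) = {q1, q3, q4}
Sat(AX (EF (p | a))) = {s : every successor in {q1, q3, q4}} = {q1, q4}
q4 ∈ Sat(AX (EF (p | a))) = {q1, q4}, so the formula holds at q4.

Yes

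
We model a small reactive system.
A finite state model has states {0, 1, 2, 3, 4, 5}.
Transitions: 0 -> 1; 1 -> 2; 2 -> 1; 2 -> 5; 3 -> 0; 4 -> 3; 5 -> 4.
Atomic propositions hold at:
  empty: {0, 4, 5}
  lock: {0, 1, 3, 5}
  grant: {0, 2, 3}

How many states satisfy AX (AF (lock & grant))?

3

Sat(lock & grant) = {0, 3}
AF (lock & grant): least fixpoint, start Z0 = {0, 3}, add states with every successor in Z. Z1 = {0, 3, 4}; Z2 = {0, 3, 4, 5}; fixed.
Sat(AF (lock & grant)) = {0, 3, 4, 5}
Sat(AX (AF (lock & grant))) = {s : every successor in {0, 3, 4, 5}} = {3, 4, 5}
|Sat(AX (AF (lock & grant)))| = |{3, 4, 5}| = 3.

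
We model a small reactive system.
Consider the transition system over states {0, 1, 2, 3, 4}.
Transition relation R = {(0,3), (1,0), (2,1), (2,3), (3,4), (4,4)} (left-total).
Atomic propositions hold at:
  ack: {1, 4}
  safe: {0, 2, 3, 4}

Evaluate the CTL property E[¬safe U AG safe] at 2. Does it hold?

No

Sat(¬safe) = {1}
AG safe: greatest fixpoint, start Z0 = {0, 2, 3, 4}, keep only states in Sat with every successor in Z. Z1 = {0, 3, 4}; fixed.
Sat(AG safe) = {0, 3, 4}
E[¬safe U AG safe]: least fixpoint, start Z0 = Sat(AG safe) = {0, 3, 4}, add states in Sat(¬safe) with some successor in Z. Z1 = {0, 1, 3, 4}; fixed.
Sat(E[¬safe U AG safe]) = {0, 1, 3, 4}
2 ∉ Sat(E[¬safe U AG safe]) = {0, 1, 3, 4}, so the formula does not hold at 2.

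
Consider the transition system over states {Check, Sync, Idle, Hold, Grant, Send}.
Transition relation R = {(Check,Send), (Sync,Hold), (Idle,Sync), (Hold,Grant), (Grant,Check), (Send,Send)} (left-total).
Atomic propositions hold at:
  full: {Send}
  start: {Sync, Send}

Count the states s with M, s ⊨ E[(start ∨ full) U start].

2

Sat(start ∨ full) = {Sync, Send}
E[(start ∨ full) U start]: least fixpoint, start Z0 = Sat(start) = {Sync, Send}, add states in Sat(start ∨ full) with some successor in Z. Already a fixed point.
Sat(E[(start ∨ full) U start]) = {Sync, Send}
|Sat(E[(start ∨ full) U start])| = |{Sync, Send}| = 2.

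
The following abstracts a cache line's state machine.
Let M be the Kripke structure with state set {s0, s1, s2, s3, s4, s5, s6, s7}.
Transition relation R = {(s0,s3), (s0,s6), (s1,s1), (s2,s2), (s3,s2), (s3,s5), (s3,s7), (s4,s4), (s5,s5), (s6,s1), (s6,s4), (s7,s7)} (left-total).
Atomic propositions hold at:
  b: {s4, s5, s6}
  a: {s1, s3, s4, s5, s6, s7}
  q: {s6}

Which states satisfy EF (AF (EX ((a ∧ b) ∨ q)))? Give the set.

{s0, s3, s4, s5, s6}

Sat(a ∧ b) = {s4, s5, s6}
Sat((a ∧ b) ∨ q) = {s4, s5, s6}
Sat(EX ((a ∧ b) ∨ q)) = {s : some successor in {s4, s5, s6}} = {s0, s3, s4, s5, s6}
AF (EX ((a ∧ b) ∨ q)): least fixpoint, start Z0 = {s0, s3, s4, s5, s6}, add states with every successor in Z. Already a fixed point.
Sat(AF (EX ((a ∧ b) ∨ q))) = {s0, s3, s4, s5, s6}
EF (AF (EX ((a ∧ b) ∨ q))): least fixpoint, start Z0 = {s0, s3, s4, s5, s6}, add states with some successor in Z. Already a fixed point.
Sat(EF (AF (EX ((a ∧ b) ∨ q)))) = {s0, s3, s4, s5, s6}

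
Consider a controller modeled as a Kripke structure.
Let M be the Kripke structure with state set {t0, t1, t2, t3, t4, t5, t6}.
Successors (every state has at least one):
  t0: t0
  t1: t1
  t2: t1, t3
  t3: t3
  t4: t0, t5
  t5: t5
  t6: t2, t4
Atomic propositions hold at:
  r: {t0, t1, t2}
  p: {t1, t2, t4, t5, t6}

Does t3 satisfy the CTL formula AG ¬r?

Sat(¬r) = {t3, t4, t5, t6}
AG ¬r: greatest fixpoint, start Z0 = {t3, t4, t5, t6}, keep only states in Sat with every successor in Z. Z1 = {t3, t5}; fixed.
Sat(AG ¬r) = {t3, t5}
t3 ∈ Sat(AG ¬r) = {t3, t5}, so the formula holds at t3.

Yes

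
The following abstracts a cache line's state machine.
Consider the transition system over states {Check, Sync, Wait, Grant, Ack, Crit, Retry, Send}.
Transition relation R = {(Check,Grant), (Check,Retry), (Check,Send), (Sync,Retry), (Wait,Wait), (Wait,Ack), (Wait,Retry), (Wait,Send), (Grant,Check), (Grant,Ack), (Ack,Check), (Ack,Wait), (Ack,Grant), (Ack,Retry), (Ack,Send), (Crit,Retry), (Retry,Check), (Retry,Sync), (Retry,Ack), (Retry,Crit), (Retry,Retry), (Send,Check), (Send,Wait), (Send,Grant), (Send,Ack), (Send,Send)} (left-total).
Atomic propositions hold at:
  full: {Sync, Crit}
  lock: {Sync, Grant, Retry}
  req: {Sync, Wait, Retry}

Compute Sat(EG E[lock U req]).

E[lock U req]: least fixpoint, start Z0 = Sat(req) = {Sync, Wait, Retry}, add states in Sat(lock) with some successor in Z. Already a fixed point.
Sat(E[lock U req]) = {Sync, Wait, Retry}
EG E[lock U req]: greatest fixpoint, start Z0 = {Sync, Wait, Retry}, keep only states in Sat with some successor in Z. Already a fixed point.
Sat(EG E[lock U req]) = {Sync, Wait, Retry}

{Sync, Wait, Retry}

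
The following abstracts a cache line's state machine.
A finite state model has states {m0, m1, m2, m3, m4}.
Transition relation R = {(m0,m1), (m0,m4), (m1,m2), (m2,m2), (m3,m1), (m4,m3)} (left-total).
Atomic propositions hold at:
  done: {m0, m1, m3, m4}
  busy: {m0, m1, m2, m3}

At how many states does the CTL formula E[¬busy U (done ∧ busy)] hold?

Sat(¬busy) = {m4}
Sat(done ∧ busy) = {m0, m1, m3}
E[¬busy U (done ∧ busy)]: least fixpoint, start Z0 = Sat((done ∧ busy)) = {m0, m1, m3}, add states in Sat(¬busy) with some successor in Z. Z1 = {m0, m1, m3, m4}; fixed.
Sat(E[¬busy U (done ∧ busy)]) = {m0, m1, m3, m4}
|Sat(E[¬busy U (done ∧ busy)])| = |{m0, m1, m3, m4}| = 4.

4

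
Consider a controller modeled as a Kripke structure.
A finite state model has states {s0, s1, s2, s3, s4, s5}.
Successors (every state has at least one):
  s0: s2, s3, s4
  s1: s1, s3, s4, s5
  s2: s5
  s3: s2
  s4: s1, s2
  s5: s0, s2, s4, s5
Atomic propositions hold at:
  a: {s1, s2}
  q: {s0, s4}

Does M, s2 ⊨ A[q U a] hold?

Yes

A[q U a]: least fixpoint, start Z0 = Sat(a) = {s1, s2}, add states in Sat(q) with every successor in Z. Z1 = {s1, s2, s4}; fixed.
Sat(A[q U a]) = {s1, s2, s4}
s2 ∈ Sat(A[q U a]) = {s1, s2, s4}, so the formula holds at s2.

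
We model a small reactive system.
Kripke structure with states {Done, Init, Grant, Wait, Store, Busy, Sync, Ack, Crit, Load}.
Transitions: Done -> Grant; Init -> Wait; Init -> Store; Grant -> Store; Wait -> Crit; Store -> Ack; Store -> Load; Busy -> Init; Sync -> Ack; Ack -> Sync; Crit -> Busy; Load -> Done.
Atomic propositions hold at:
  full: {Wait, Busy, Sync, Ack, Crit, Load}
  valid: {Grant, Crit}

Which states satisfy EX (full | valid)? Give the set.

{Done, Init, Wait, Store, Sync, Ack, Crit}

Sat(full | valid) = {Grant, Wait, Busy, Sync, Ack, Crit, Load}
Sat(EX (full | valid)) = {s : some successor in {Grant, Wait, Busy, Sync, Ack, Crit, Load}} = {Done, Init, Wait, Store, Sync, Ack, Crit}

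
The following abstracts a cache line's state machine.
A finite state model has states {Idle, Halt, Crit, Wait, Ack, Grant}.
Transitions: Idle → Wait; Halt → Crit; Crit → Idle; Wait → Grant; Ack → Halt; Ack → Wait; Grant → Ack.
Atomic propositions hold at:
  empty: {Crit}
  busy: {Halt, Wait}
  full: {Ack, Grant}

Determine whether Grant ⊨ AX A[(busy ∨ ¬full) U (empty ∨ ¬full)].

No

Sat(¬full) = {Idle, Halt, Crit, Wait}
Sat(busy ∨ ¬full) = {Idle, Halt, Crit, Wait}
Sat(empty ∨ ¬full) = {Idle, Halt, Crit, Wait}
A[(busy ∨ ¬full) U (empty ∨ ¬full)]: least fixpoint, start Z0 = Sat((empty ∨ ¬full)) = {Idle, Halt, Crit, Wait}, add states in Sat(busy ∨ ¬full) with every successor in Z. Already a fixed point.
Sat(A[(busy ∨ ¬full) U (empty ∨ ¬full)]) = {Idle, Halt, Crit, Wait}
Sat(AX A[(busy ∨ ¬full) U (empty ∨ ¬full)]) = {s : every successor in {Idle, Halt, Crit, Wait}} = {Idle, Halt, Crit, Ack}
Grant ∉ Sat(AX A[(busy ∨ ¬full) U (empty ∨ ¬full)]) = {Idle, Halt, Crit, Ack}, so the formula does not hold at Grant.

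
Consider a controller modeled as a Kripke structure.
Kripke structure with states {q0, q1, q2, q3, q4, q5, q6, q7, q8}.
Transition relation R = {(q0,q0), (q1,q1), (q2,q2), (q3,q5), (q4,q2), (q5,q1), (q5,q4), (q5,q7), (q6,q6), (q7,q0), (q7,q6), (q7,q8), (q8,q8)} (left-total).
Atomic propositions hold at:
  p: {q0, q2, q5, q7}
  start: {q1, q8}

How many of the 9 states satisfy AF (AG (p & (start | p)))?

Sat(start | p) = {q0, q1, q2, q5, q7, q8}
Sat(p & (start | p)) = {q0, q2, q5, q7}
AG (p & (start | p)): greatest fixpoint, start Z0 = {q0, q2, q5, q7}, keep only states in Sat with every successor in Z. Z1 = {q0, q2}; fixed.
Sat(AG (p & (start | p))) = {q0, q2}
AF (AG (p & (start | p))): least fixpoint, start Z0 = {q0, q2}, add states with every successor in Z. Z1 = {q0, q2, q4}; fixed.
Sat(AF (AG (p & (start | p)))) = {q0, q2, q4}
|Sat(AF (AG (p & (start | p))))| = |{q0, q2, q4}| = 3.

3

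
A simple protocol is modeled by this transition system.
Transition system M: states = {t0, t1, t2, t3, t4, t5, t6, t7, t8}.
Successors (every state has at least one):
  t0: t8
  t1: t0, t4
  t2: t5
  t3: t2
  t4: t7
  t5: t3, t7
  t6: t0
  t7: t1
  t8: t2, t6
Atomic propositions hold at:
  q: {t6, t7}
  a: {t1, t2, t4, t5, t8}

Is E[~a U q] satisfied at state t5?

No

Sat(~a) = {t0, t3, t6, t7}
E[~a U q]: least fixpoint, start Z0 = Sat(q) = {t6, t7}, add states in Sat(~a) with some successor in Z. Already a fixed point.
Sat(E[~a U q]) = {t6, t7}
t5 ∉ Sat(E[~a U q]) = {t6, t7}, so the formula does not hold at t5.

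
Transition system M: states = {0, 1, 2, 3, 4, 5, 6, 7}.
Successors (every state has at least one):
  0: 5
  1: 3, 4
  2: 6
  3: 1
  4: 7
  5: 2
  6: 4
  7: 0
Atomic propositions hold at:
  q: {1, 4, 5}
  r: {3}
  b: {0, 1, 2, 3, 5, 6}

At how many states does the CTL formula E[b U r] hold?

2

E[b U r]: least fixpoint, start Z0 = Sat(r) = {3}, add states in Sat(b) with some successor in Z. Z1 = {1, 3}; fixed.
Sat(E[b U r]) = {1, 3}
|Sat(E[b U r])| = |{1, 3}| = 2.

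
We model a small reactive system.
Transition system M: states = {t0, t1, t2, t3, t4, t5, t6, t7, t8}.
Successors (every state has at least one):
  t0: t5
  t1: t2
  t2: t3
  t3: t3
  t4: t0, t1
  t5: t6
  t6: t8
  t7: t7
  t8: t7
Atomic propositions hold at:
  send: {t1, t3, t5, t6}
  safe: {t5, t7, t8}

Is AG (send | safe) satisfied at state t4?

No

Sat(send | safe) = {t1, t3, t5, t6, t7, t8}
AG (send | safe): greatest fixpoint, start Z0 = {t1, t3, t5, t6, t7, t8}, keep only states in Sat with every successor in Z. Z1 = {t3, t5, t6, t7, t8}; fixed.
Sat(AG (send | safe)) = {t3, t5, t6, t7, t8}
t4 ∉ Sat(AG (send | safe)) = {t3, t5, t6, t7, t8}, so the formula does not hold at t4.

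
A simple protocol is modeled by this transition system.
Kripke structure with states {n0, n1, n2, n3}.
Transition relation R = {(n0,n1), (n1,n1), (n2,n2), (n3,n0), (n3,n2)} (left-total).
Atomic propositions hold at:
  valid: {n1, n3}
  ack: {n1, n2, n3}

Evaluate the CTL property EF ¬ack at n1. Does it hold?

No

Sat(¬ack) = {n0}
EF ¬ack: least fixpoint, start Z0 = {n0}, add states with some successor in Z. Z1 = {n0, n3}; fixed.
Sat(EF ¬ack) = {n0, n3}
n1 ∉ Sat(EF ¬ack) = {n0, n3}, so the formula does not hold at n1.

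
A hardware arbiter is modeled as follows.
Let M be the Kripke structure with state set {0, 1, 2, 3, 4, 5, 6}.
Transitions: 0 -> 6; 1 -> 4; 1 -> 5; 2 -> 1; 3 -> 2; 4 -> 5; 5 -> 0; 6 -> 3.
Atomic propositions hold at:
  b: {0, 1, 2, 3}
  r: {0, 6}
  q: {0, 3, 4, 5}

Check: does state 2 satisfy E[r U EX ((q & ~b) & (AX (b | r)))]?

Sat(~b) = {4, 5, 6}
Sat(q & ~b) = {4, 5}
Sat(b | r) = {0, 1, 2, 3, 6}
Sat(AX (b | r)) = {s : every successor in {0, 1, 2, 3, 6}} = {0, 2, 3, 5, 6}
Sat((q & ~b) & (AX (b | r))) = {5}
Sat(EX ((q & ~b) & (AX (b | r)))) = {s : some successor in {5}} = {1, 4}
E[r U EX ((q & ~b) & (AX (b | r)))]: least fixpoint, start Z0 = Sat(EX ((q & ~b) & (AX (b | r)))) = {1, 4}, add states in Sat(r) with some successor in Z. Already a fixed point.
Sat(E[r U EX ((q & ~b) & (AX (b | r)))]) = {1, 4}
2 ∉ Sat(E[r U EX ((q & ~b) & (AX (b | r)))]) = {1, 4}, so the formula does not hold at 2.

No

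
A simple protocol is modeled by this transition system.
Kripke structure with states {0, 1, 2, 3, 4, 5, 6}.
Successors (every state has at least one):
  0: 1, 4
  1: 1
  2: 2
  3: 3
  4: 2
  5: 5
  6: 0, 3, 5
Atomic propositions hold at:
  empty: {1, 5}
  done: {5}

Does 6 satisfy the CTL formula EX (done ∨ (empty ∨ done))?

Yes

Sat(empty ∨ done) = {1, 5}
Sat(done ∨ (empty ∨ done)) = {1, 5}
Sat(EX (done ∨ (empty ∨ done))) = {s : some successor in {1, 5}} = {0, 1, 5, 6}
6 ∈ Sat(EX (done ∨ (empty ∨ done))) = {0, 1, 5, 6}, so the formula holds at 6.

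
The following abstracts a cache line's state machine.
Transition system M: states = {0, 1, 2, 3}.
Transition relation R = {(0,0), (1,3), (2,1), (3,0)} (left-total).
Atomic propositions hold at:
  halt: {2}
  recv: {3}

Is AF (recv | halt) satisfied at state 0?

No

Sat(recv | halt) = {2, 3}
AF (recv | halt): least fixpoint, start Z0 = {2, 3}, add states with every successor in Z. Z1 = {1, 2, 3}; fixed.
Sat(AF (recv | halt)) = {1, 2, 3}
0 ∉ Sat(AF (recv | halt)) = {1, 2, 3}, so the formula does not hold at 0.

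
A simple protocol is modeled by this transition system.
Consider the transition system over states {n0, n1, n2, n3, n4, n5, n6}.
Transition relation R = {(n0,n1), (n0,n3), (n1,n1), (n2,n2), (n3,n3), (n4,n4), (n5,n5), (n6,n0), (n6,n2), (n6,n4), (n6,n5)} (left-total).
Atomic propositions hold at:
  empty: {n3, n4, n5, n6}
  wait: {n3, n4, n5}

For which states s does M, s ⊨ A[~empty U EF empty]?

Sat(~empty) = {n0, n1, n2}
EF empty: least fixpoint, start Z0 = {n3, n4, n5, n6}, add states with some successor in Z. Z1 = {n0, n3, n4, n5, n6}; fixed.
Sat(EF empty) = {n0, n3, n4, n5, n6}
A[~empty U EF empty]: least fixpoint, start Z0 = Sat(EF empty) = {n0, n3, n4, n5, n6}, add states in Sat(~empty) with every successor in Z. Already a fixed point.
Sat(A[~empty U EF empty]) = {n0, n3, n4, n5, n6}

{n0, n3, n4, n5, n6}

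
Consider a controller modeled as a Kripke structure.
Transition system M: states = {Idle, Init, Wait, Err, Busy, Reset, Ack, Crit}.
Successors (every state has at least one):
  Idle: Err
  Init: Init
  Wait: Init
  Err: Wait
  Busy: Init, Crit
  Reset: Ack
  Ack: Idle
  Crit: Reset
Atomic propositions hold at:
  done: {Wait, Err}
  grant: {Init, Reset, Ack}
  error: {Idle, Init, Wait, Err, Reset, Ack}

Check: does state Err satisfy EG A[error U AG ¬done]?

Sat(¬done) = {Idle, Init, Busy, Reset, Ack, Crit}
AG ¬done: greatest fixpoint, start Z0 = {Idle, Init, Busy, Reset, Ack, Crit}, keep only states in Sat with every successor in Z. Z1 = {Init, Busy, Reset, Ack, Crit}; Z2 = {Init, Busy, Reset, Crit}; Z3 = {Init, Busy, Crit}; Z4 = {Init, Busy}; Z5 = {Init}; fixed.
Sat(AG ¬done) = {Init}
A[error U AG ¬done]: least fixpoint, start Z0 = Sat(AG ¬done) = {Init}, add states in Sat(error) with every successor in Z. Z1 = {Init, Wait}; Z2 = {Init, Wait, Err}; Z3 = {Idle, Init, Wait, Err}; Z4 = {Idle, Init, Wait, Err, Ack}; Z5 = {Idle, Init, Wait, Err, Reset, Ack}; fixed.
Sat(A[error U AG ¬done]) = {Idle, Init, Wait, Err, Reset, Ack}
EG A[error U AG ¬done]: greatest fixpoint, start Z0 = {Idle, Init, Wait, Err, Reset, Ack}, keep only states in Sat with some successor in Z. Already a fixed point.
Sat(EG A[error U AG ¬done]) = {Idle, Init, Wait, Err, Reset, Ack}
Err ∈ Sat(EG A[error U AG ¬done]) = {Idle, Init, Wait, Err, Reset, Ack}, so the formula holds at Err.

Yes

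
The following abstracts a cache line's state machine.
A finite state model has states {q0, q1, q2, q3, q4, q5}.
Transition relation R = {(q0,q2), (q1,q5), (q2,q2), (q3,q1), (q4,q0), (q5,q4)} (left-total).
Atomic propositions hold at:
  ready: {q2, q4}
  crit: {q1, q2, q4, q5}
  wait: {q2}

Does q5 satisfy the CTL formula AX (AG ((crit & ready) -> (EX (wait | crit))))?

No

Sat(crit & ready) = {q2, q4}
Sat(wait | crit) = {q1, q2, q4, q5}
Sat(EX (wait | crit)) = {s : some successor in {q1, q2, q4, q5}} = {q0, q1, q2, q3, q5}
Sat((crit & ready) -> (EX (wait | crit))) = {q0, q1, q2, q3, q5}
AG ((crit & ready) -> (EX (wait | crit))): greatest fixpoint, start Z0 = {q0, q1, q2, q3, q5}, keep only states in Sat with every successor in Z. Z1 = {q0, q1, q2, q3}; Z2 = {q0, q2, q3}; Z3 = {q0, q2}; fixed.
Sat(AG ((crit & ready) -> (EX (wait | crit)))) = {q0, q2}
Sat(AX (AG ((crit & ready) -> (EX (wait | crit))))) = {s : every successor in {q0, q2}} = {q0, q2, q4}
q5 ∉ Sat(AX (AG ((crit & ready) -> (EX (wait | crit))))) = {q0, q2, q4}, so the formula does not hold at q5.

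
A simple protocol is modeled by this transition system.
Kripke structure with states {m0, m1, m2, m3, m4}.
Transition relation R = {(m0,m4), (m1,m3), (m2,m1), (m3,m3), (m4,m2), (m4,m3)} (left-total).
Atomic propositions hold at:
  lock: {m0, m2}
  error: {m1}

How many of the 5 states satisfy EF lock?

3

EF lock: least fixpoint, start Z0 = {m0, m2}, add states with some successor in Z. Z1 = {m0, m2, m4}; fixed.
Sat(EF lock) = {m0, m2, m4}
|Sat(EF lock)| = |{m0, m2, m4}| = 3.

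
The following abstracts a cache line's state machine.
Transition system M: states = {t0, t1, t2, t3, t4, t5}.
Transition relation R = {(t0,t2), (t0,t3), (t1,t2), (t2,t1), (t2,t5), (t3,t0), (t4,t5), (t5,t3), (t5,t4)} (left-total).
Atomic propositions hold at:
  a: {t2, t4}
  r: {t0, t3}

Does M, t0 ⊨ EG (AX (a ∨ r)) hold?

Yes

Sat(a ∨ r) = {t0, t2, t3, t4}
Sat(AX (a ∨ r)) = {s : every successor in {t0, t2, t3, t4}} = {t0, t1, t3, t5}
EG (AX (a ∨ r)): greatest fixpoint, start Z0 = {t0, t1, t3, t5}, keep only states in Sat with some successor in Z. Z1 = {t0, t3, t5}; fixed.
Sat(EG (AX (a ∨ r))) = {t0, t3, t5}
t0 ∈ Sat(EG (AX (a ∨ r))) = {t0, t3, t5}, so the formula holds at t0.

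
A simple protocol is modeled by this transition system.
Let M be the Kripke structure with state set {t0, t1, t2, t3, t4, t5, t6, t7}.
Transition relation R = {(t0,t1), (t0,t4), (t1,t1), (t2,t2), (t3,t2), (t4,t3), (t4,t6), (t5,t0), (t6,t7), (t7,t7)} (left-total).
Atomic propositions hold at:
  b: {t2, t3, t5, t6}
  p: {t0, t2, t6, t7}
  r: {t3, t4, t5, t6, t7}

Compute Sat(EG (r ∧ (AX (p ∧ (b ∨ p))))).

{t6, t7}

Sat(b ∨ p) = {t0, t2, t3, t5, t6, t7}
Sat(p ∧ (b ∨ p)) = {t0, t2, t6, t7}
Sat(AX (p ∧ (b ∨ p))) = {s : every successor in {t0, t2, t6, t7}} = {t2, t3, t5, t6, t7}
Sat(r ∧ (AX (p ∧ (b ∨ p)))) = {t3, t5, t6, t7}
EG (r ∧ (AX (p ∧ (b ∨ p)))): greatest fixpoint, start Z0 = {t3, t5, t6, t7}, keep only states in Sat with some successor in Z. Z1 = {t6, t7}; fixed.
Sat(EG (r ∧ (AX (p ∧ (b ∨ p))))) = {t6, t7}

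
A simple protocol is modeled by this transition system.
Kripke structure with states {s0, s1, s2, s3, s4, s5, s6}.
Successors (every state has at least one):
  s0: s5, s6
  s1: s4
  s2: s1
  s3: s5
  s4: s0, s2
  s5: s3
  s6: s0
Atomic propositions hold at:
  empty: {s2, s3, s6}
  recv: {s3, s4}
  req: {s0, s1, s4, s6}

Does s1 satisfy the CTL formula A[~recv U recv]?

Yes

Sat(~recv) = {s0, s1, s2, s5, s6}
A[~recv U recv]: least fixpoint, start Z0 = Sat(recv) = {s3, s4}, add states in Sat(~recv) with every successor in Z. Z1 = {s1, s3, s4, s5}; Z2 = {s1, s2, s3, s4, s5}; fixed.
Sat(A[~recv U recv]) = {s1, s2, s3, s4, s5}
s1 ∈ Sat(A[~recv U recv]) = {s1, s2, s3, s4, s5}, so the formula holds at s1.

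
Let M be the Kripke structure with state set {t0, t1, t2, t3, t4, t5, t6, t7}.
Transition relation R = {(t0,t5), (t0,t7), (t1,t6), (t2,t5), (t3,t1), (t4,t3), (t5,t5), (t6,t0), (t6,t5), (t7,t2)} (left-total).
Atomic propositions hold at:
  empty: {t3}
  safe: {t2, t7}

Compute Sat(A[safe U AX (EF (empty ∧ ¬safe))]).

Sat(¬safe) = {t0, t1, t3, t4, t5, t6}
Sat(empty ∧ ¬safe) = {t3}
EF (empty ∧ ¬safe): least fixpoint, start Z0 = {t3}, add states with some successor in Z. Z1 = {t3, t4}; fixed.
Sat(EF (empty ∧ ¬safe)) = {t3, t4}
Sat(AX (EF (empty ∧ ¬safe))) = {s : every successor in {t3, t4}} = {t4}
A[safe U AX (EF (empty ∧ ¬safe))]: least fixpoint, start Z0 = Sat(AX (EF (empty ∧ ¬safe))) = {t4}, add states in Sat(safe) with every successor in Z. Already a fixed point.
Sat(A[safe U AX (EF (empty ∧ ¬safe))]) = {t4}

{t4}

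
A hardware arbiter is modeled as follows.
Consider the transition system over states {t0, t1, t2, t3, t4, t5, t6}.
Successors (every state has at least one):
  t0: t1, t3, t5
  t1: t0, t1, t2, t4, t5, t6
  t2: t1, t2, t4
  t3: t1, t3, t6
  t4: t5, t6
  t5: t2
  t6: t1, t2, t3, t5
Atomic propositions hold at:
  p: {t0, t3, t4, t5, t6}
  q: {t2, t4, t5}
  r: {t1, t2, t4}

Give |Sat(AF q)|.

AF q: least fixpoint, start Z0 = {t2, t4, t5}, add states with every successor in Z. Already a fixed point.
Sat(AF q) = {t2, t4, t5}
|Sat(AF q)| = |{t2, t4, t5}| = 3.

3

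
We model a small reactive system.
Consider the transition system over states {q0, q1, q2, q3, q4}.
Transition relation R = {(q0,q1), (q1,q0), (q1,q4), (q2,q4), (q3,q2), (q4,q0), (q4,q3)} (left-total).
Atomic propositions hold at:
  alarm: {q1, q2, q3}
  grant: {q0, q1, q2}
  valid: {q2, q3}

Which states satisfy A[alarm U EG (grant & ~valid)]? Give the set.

{q0, q1}

Sat(~valid) = {q0, q1, q4}
Sat(grant & ~valid) = {q0, q1}
EG (grant & ~valid): greatest fixpoint, start Z0 = {q0, q1}, keep only states in Sat with some successor in Z. Already a fixed point.
Sat(EG (grant & ~valid)) = {q0, q1}
A[alarm U EG (grant & ~valid)]: least fixpoint, start Z0 = Sat(EG (grant & ~valid)) = {q0, q1}, add states in Sat(alarm) with every successor in Z. Already a fixed point.
Sat(A[alarm U EG (grant & ~valid)]) = {q0, q1}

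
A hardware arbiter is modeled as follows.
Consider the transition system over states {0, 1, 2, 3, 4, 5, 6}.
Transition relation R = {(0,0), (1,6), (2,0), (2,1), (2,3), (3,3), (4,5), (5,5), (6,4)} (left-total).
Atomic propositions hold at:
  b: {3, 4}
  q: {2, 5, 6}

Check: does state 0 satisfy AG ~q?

Yes

Sat(~q) = {0, 1, 3, 4}
AG ~q: greatest fixpoint, start Z0 = {0, 1, 3, 4}, keep only states in Sat with every successor in Z. Z1 = {0, 3}; fixed.
Sat(AG ~q) = {0, 3}
0 ∈ Sat(AG ~q) = {0, 3}, so the formula holds at 0.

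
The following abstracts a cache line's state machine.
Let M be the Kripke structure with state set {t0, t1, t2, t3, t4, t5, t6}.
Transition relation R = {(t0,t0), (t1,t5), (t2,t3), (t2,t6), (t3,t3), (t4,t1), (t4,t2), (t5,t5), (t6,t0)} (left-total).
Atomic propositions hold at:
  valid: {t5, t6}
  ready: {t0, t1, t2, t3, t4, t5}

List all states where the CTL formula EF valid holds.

{t1, t2, t4, t5, t6}

EF valid: least fixpoint, start Z0 = {t5, t6}, add states with some successor in Z. Z1 = {t1, t2, t5, t6}; Z2 = {t1, t2, t4, t5, t6}; fixed.
Sat(EF valid) = {t1, t2, t4, t5, t6}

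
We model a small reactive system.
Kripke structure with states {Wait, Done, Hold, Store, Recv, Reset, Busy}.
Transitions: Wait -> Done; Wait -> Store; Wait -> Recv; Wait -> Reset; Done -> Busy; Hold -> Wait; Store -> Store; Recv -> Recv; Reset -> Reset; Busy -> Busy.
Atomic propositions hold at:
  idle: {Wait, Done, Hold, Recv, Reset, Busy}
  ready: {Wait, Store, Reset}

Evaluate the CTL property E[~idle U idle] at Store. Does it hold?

Sat(~idle) = {Store}
E[~idle U idle]: least fixpoint, start Z0 = Sat(idle) = {Wait, Done, Hold, Recv, Reset, Busy}, add states in Sat(~idle) with some successor in Z. Already a fixed point.
Sat(E[~idle U idle]) = {Wait, Done, Hold, Recv, Reset, Busy}
Store ∉ Sat(E[~idle U idle]) = {Wait, Done, Hold, Recv, Reset, Busy}, so the formula does not hold at Store.

No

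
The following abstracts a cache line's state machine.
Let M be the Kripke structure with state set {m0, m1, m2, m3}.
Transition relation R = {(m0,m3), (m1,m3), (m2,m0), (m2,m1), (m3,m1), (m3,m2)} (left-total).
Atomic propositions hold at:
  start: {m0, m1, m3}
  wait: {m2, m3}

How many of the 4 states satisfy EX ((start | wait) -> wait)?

Sat(start | wait) = {m0, m1, m2, m3}
Sat((start | wait) -> wait) = {m2, m3}
Sat(EX ((start | wait) -> wait)) = {s : some successor in {m2, m3}} = {m0, m1, m3}
|Sat(EX ((start | wait) -> wait))| = |{m0, m1, m3}| = 3.

3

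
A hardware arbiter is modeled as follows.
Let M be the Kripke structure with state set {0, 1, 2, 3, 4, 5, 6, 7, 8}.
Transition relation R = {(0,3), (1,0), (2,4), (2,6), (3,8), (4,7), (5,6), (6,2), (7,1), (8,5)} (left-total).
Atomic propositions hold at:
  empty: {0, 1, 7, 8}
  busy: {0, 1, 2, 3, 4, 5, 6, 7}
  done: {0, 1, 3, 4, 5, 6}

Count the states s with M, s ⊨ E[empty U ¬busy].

1

Sat(¬busy) = {8}
E[empty U ¬busy]: least fixpoint, start Z0 = Sat(¬busy) = {8}, add states in Sat(empty) with some successor in Z. Already a fixed point.
Sat(E[empty U ¬busy]) = {8}
|Sat(E[empty U ¬busy])| = |{8}| = 1.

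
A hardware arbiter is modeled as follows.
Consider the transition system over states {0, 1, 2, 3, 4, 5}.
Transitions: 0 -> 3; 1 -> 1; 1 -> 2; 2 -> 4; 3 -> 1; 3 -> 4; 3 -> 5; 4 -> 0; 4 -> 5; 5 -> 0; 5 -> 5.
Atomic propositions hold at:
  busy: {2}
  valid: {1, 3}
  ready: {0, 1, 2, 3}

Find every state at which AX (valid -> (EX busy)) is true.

Sat(EX busy) = {s : some successor in {2}} = {1}
Sat(valid -> (EX busy)) = {0, 1, 2, 4, 5}
Sat(AX (valid -> (EX busy))) = {s : every successor in {0, 1, 2, 4, 5}} = {1, 2, 3, 4, 5}

{1, 2, 3, 4, 5}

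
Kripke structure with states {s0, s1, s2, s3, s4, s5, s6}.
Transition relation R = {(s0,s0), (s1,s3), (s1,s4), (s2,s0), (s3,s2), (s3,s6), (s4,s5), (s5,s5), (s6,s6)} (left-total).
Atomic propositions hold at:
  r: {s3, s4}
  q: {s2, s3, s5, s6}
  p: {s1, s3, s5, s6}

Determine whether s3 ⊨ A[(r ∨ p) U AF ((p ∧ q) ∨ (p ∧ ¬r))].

Yes

Sat(r ∨ p) = {s1, s3, s4, s5, s6}
Sat(p ∧ q) = {s3, s5, s6}
Sat(¬r) = {s0, s1, s2, s5, s6}
Sat(p ∧ ¬r) = {s1, s5, s6}
Sat((p ∧ q) ∨ (p ∧ ¬r)) = {s1, s3, s5, s6}
AF ((p ∧ q) ∨ (p ∧ ¬r)): least fixpoint, start Z0 = {s1, s3, s5, s6}, add states with every successor in Z. Z1 = {s1, s3, s4, s5, s6}; fixed.
Sat(AF ((p ∧ q) ∨ (p ∧ ¬r))) = {s1, s3, s4, s5, s6}
A[(r ∨ p) U AF ((p ∧ q) ∨ (p ∧ ¬r))]: least fixpoint, start Z0 = Sat(AF ((p ∧ q) ∨ (p ∧ ¬r))) = {s1, s3, s4, s5, s6}, add states in Sat(r ∨ p) with every successor in Z. Already a fixed point.
Sat(A[(r ∨ p) U AF ((p ∧ q) ∨ (p ∧ ¬r))]) = {s1, s3, s4, s5, s6}
s3 ∈ Sat(A[(r ∨ p) U AF ((p ∧ q) ∨ (p ∧ ¬r))]) = {s1, s3, s4, s5, s6}, so the formula holds at s3.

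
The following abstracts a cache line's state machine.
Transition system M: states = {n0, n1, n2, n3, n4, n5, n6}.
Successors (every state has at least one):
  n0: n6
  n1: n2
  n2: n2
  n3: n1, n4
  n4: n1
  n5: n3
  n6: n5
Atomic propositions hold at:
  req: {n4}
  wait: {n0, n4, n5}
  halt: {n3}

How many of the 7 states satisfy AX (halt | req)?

Sat(halt | req) = {n3, n4}
Sat(AX (halt | req)) = {s : every successor in {n3, n4}} = {n5}
|Sat(AX (halt | req))| = |{n5}| = 1.

1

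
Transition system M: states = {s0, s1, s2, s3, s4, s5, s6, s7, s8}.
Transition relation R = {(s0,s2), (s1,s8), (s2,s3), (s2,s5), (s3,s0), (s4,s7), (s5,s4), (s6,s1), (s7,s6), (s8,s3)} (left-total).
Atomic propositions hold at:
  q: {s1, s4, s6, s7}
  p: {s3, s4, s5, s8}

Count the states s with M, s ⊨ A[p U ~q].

5

Sat(~q) = {s0, s2, s3, s5, s8}
A[p U ~q]: least fixpoint, start Z0 = Sat(~q) = {s0, s2, s3, s5, s8}, add states in Sat(p) with every successor in Z. Already a fixed point.
Sat(A[p U ~q]) = {s0, s2, s3, s5, s8}
|Sat(A[p U ~q])| = |{s0, s2, s3, s5, s8}| = 5.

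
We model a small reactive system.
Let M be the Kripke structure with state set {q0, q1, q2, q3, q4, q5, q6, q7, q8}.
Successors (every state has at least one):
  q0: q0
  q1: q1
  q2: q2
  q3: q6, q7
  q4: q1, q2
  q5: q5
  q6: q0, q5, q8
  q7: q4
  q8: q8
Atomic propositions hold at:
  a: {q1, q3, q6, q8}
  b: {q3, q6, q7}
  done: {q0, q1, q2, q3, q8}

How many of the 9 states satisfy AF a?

AF a: least fixpoint, start Z0 = {q1, q3, q6, q8}, add states with every successor in Z. Already a fixed point.
Sat(AF a) = {q1, q3, q6, q8}
|Sat(AF a)| = |{q1, q3, q6, q8}| = 4.

4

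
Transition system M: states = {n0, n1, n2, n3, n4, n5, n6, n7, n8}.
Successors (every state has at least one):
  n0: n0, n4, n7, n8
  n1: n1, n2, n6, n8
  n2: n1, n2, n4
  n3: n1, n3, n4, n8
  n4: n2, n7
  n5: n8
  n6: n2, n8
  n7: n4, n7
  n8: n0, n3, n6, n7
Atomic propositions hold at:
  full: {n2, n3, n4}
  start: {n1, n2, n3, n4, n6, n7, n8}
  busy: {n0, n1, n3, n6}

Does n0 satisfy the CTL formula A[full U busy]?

Yes

A[full U busy]: least fixpoint, start Z0 = Sat(busy) = {n0, n1, n3, n6}, add states in Sat(full) with every successor in Z. Already a fixed point.
Sat(A[full U busy]) = {n0, n1, n3, n6}
n0 ∈ Sat(A[full U busy]) = {n0, n1, n3, n6}, so the formula holds at n0.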